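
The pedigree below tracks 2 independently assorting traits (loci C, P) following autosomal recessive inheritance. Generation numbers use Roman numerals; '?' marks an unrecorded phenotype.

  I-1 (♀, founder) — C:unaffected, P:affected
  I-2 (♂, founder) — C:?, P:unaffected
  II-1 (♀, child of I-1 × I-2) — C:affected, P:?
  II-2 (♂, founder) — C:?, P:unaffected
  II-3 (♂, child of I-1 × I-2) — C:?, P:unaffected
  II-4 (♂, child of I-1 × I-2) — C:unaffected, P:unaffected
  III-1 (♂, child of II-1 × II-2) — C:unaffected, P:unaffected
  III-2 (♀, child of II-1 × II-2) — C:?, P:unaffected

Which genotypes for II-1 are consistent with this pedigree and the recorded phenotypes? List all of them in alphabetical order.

II-1 ∈ {cc Pp, cc pp}

C/I-1 un ·: Cc
C/I-2 ? ·: Cc|cc
C/II-1 aff I-1×I-2: cc
C/II-2 ? ·: CC|Cc
C/II-3 ? I-1×I-2: CC|Cc|cc
C/II-4 un I-1×I-2: CC|Cc
C/III-1 un II-1×II-2: Cc
C/III-2 ? II-1×II-2: Cc|cc
⇒ C over [I-1,I-2,II-1,II-2,II-3,II-4,III-1,III-2]: 24 consistent
P/I-1 aff ·: pp
P/I-2 un ·: PP|Pp
P/II-1 ? I-1×I-2: Pp|pp
P/II-2 un ·: PP|Pp
P/II-3 un I-1×I-2: Pp
P/II-4 un I-1×I-2: Pp
P/III-1 un II-1×II-2: PP|Pp
P/III-2 un II-1×II-2: PP|Pp
⇒ P over [I-1,I-2,II-1,II-2,II-3,II-4,III-1,III-2]: 18 consistent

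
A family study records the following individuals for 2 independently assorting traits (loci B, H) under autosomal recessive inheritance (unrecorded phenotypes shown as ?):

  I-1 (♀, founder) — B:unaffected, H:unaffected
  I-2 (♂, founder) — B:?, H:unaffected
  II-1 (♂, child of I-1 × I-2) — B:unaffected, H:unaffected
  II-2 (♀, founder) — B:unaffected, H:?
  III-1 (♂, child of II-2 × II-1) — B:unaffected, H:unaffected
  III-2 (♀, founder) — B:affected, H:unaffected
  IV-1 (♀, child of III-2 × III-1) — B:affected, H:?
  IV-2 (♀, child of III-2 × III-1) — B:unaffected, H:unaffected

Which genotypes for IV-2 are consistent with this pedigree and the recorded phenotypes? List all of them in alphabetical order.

B/I-1 un ·: BB|Bb
B/I-2 ? ·: BB|Bb|bb
B/II-1 un I-1×I-2: BB|Bb
B/II-2 un ·: BB|Bb
B/III-1 un II-2×II-1: Bb
B/III-2 aff ·: bb
B/IV-1 aff III-2×III-1: bb
B/IV-2 un III-2×III-1: Bb
⇒ B over [I-1,I-2,II-1,II-2,III-1,III-2,IV-1,IV-2]: 14 consistent
H/I-1 un ·: HH|Hh
H/I-2 un ·: HH|Hh
H/II-1 un I-1×I-2: HH|Hh
H/II-2 ? ·: HH|Hh|hh
H/III-1 un II-2×II-1: HH|Hh
H/III-2 un ·: HH|Hh
H/IV-1 ? III-2×III-1: HH|Hh|hh
H/IV-2 un III-2×III-1: HH|Hh
⇒ H over [I-1,I-2,II-1,II-2,III-1,III-2,IV-1,IV-2]: 240 consistent

IV-2 ∈ {Bb HH, Bb Hh}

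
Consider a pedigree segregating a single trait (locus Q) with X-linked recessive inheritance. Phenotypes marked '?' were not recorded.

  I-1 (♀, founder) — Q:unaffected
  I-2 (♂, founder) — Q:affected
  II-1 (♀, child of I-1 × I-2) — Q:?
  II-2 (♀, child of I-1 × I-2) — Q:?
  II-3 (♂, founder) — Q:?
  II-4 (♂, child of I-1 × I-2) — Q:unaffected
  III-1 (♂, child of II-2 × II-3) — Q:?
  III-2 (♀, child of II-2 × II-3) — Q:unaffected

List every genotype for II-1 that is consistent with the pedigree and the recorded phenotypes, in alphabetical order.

Q/I-1 un ·: X^QX^Q|X^QX^q
Q/I-2 aff ·: X^qY
Q/II-1 ? I-1×I-2: X^QX^q|X^qX^q
Q/II-2 ? I-1×I-2: X^QX^q|X^qX^q
Q/II-3 ? ·: X^QY|X^qY
Q/II-4 un I-1×I-2: X^QY
Q/III-1 ? II-2×II-3: X^QY|X^qY
Q/III-2 un II-2×II-3: X^QX^Q|X^QX^q
⇒ Q over [I-1,I-2,II-1,II-2,II-3,II-4,III-1,III-2]: 20 consistent

II-1 ∈ {X^QX^q, X^qX^q}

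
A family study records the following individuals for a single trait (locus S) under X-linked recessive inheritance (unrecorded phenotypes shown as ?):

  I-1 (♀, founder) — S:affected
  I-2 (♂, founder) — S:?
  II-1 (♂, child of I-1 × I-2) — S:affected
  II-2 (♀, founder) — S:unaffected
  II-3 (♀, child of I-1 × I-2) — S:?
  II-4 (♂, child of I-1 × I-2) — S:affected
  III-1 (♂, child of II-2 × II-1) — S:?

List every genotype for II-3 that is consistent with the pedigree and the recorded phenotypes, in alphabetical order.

II-3 ∈ {X^SX^s, X^sX^s}

S/I-1 aff ·: X^sX^s
S/I-2 ? ·: X^SY|X^sY
S/II-1 aff I-1×I-2: X^sY
S/II-2 un ·: X^SX^S|X^SX^s
S/II-3 ? I-1×I-2: X^SX^s|X^sX^s
S/II-4 aff I-1×I-2: X^sY
S/III-1 ? II-2×II-1: X^SY|X^sY
⇒ S over [I-1,I-2,II-1,II-2,II-3,II-4,III-1]: 6 consistent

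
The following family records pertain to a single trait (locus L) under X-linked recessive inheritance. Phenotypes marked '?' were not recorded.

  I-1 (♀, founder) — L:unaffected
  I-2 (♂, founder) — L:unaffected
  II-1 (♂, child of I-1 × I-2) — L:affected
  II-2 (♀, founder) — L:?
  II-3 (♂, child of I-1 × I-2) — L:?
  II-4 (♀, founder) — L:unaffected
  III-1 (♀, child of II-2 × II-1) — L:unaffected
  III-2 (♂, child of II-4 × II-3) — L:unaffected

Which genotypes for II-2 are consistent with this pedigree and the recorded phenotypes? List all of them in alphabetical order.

L/I-1 un ·: X^LX^l
L/I-2 un ·: X^LY
L/II-1 aff I-1×I-2: X^lY
L/II-2 ? ·: X^LX^L|X^LX^l
L/II-3 ? I-1×I-2: X^LY|X^lY
L/II-4 un ·: X^LX^L|X^LX^l
L/III-1 un II-2×II-1: X^LX^l
L/III-2 un II-4×II-3: X^LY
⇒ L over [I-1,I-2,II-1,II-2,II-3,II-4,III-1,III-2]: 8 consistent

II-2 ∈ {X^LX^L, X^LX^l}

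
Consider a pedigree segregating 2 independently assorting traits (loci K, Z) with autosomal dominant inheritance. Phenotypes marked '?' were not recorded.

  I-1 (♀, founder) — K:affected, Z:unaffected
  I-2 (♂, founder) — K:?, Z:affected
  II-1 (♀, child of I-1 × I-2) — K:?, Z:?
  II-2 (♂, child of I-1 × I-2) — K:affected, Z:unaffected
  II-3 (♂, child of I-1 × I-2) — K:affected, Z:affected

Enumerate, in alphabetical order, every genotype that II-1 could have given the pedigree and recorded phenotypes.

K/I-1 aff ·: Kk|KK
K/I-2 ? ·: kk|Kk|KK
K/II-1 ? I-1×I-2: kk|Kk|KK
K/II-2 aff I-1×I-2: Kk|KK
K/II-3 aff I-1×I-2: Kk|KK
⇒ K over [I-1,I-2,II-1,II-2,II-3]: 32 consistent
Z/I-1 un ·: zz
Z/I-2 aff ·: Zz
Z/II-1 ? I-1×I-2: zz|Zz
Z/II-2 un I-1×I-2: zz
Z/II-3 aff I-1×I-2: Zz
⇒ Z over [I-1,I-2,II-1,II-2,II-3]: 2 consistent

II-1 ∈ {KK Zz, KK zz, Kk Zz, Kk zz, kk Zz, kk zz}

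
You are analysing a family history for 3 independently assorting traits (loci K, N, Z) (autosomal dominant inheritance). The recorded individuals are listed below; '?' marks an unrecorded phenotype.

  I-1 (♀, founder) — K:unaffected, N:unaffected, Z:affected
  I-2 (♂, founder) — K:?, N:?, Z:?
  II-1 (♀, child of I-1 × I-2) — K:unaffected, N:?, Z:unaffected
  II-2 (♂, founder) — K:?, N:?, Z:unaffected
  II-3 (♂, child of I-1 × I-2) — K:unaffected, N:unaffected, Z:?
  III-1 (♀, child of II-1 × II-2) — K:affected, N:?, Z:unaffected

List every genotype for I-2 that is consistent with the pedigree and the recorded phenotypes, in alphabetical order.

K/I-1 un ·: kk
K/I-2 ? ·: kk|Kk
K/II-1 un I-1×I-2: kk
K/II-2 ? ·: Kk|KK
K/II-3 un I-1×I-2: kk
K/III-1 aff II-1×II-2: Kk
⇒ K over [I-1,I-2,II-1,II-2,II-3,III-1]: 4 consistent
N/I-1 un ·: nn
N/I-2 ? ·: nn|Nn
N/II-1 ? I-1×I-2: nn|Nn
N/II-2 ? ·: nn|Nn|NN
N/II-3 un I-1×I-2: nn
N/III-1 ? II-1×II-2: nn|Nn|NN
⇒ N over [I-1,I-2,II-1,II-2,II-3,III-1]: 15 consistent
Z/I-1 aff ·: Zz
Z/I-2 ? ·: zz|Zz
Z/II-1 un I-1×I-2: zz
Z/II-2 un ·: zz
Z/II-3 ? I-1×I-2: zz|Zz|ZZ
Z/III-1 un II-1×II-2: zz
⇒ Z over [I-1,I-2,II-1,II-2,II-3,III-1]: 5 consistent

I-2 ∈ {Kk Nn Zz, Kk Nn zz, Kk nn Zz, Kk nn zz, kk Nn Zz, kk Nn zz, kk nn Zz, kk nn zz}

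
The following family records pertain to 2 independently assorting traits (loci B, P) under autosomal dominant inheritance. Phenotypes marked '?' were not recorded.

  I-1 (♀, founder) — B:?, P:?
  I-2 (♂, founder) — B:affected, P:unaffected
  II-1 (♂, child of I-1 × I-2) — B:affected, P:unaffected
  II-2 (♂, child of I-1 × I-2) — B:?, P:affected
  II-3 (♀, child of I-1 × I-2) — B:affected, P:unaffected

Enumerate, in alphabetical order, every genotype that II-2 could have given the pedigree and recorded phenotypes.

II-2 ∈ {BB Pp, Bb Pp, bb Pp}

B/I-1 ? ·: bb|Bb|BB
B/I-2 aff ·: Bb|BB
B/II-1 aff I-1×I-2: Bb|BB
B/II-2 ? I-1×I-2: bb|Bb|BB
B/II-3 aff I-1×I-2: Bb|BB
⇒ B over [I-1,I-2,II-1,II-2,II-3]: 32 consistent
P/I-1 ? ·: Pp
P/I-2 un ·: pp
P/II-1 un I-1×I-2: pp
P/II-2 aff I-1×I-2: Pp
P/II-3 un I-1×I-2: pp
⇒ P over [I-1,I-2,II-1,II-2,II-3]: 1 consistent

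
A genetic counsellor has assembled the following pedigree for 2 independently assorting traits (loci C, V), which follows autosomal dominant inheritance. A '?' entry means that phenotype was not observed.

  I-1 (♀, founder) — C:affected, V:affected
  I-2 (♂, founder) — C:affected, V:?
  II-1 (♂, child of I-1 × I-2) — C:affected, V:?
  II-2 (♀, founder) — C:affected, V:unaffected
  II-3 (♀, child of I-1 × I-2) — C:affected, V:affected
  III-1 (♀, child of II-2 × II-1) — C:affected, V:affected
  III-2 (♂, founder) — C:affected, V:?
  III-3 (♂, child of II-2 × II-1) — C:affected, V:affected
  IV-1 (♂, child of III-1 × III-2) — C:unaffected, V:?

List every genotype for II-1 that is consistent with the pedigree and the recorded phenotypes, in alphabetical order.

C/I-1 aff ·: Cc|CC
C/I-2 aff ·: Cc|CC
C/II-1 aff I-1×I-2: Cc|CC
C/II-2 aff ·: Cc|CC
C/II-3 aff I-1×I-2: Cc|CC
C/III-1 aff II-2×II-1: Cc
C/III-2 aff ·: Cc
C/III-3 aff II-2×II-1: Cc|CC
C/IV-1 un III-1×III-2: cc
⇒ C over [I-1,I-2,II-1,II-2,II-3,III-1,III-2,III-3,IV-1]: 38 consistent
V/I-1 aff ·: Vv|VV
V/I-2 ? ·: vv|Vv|VV
V/II-1 ? I-1×I-2: Vv|VV
V/II-2 un ·: vv
V/II-3 aff I-1×I-2: Vv|VV
V/III-1 aff II-2×II-1: Vv
V/III-2 ? ·: vv|Vv|VV
V/III-3 aff II-2×II-1: Vv
V/IV-1 ? III-1×III-2: vv|Vv|VV
⇒ V over [I-1,I-2,II-1,II-2,II-3,III-1,III-2,III-3,IV-1]: 105 consistent

II-1 ∈ {CC VV, CC Vv, Cc VV, Cc Vv}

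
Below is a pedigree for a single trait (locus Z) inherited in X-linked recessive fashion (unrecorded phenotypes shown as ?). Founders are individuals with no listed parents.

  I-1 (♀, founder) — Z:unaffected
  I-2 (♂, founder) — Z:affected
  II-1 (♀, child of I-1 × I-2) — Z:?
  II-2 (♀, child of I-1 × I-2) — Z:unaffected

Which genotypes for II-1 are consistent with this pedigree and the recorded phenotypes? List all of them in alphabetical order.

II-1 ∈ {X^ZX^z, X^zX^z}

Z/I-1 un ·: X^ZX^Z|X^ZX^z
Z/I-2 aff ·: X^zY
Z/II-1 ? I-1×I-2: X^ZX^z|X^zX^z
Z/II-2 un I-1×I-2: X^ZX^z
⇒ Z over [I-1,I-2,II-1,II-2]: 3 consistent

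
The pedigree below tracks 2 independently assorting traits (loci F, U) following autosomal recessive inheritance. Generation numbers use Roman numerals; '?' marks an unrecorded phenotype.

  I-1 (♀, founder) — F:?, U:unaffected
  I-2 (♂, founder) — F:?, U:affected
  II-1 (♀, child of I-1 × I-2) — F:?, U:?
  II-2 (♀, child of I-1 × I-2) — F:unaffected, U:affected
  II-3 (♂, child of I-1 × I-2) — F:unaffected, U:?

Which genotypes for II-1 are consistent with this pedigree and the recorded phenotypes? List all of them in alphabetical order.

II-1 ∈ {FF Uu, FF uu, Ff Uu, Ff uu, ff Uu, ff uu}

F/I-1 ? ·: FF|Ff|ff
F/I-2 ? ·: FF|Ff|ff
F/II-1 ? I-1×I-2: FF|Ff|ff
F/II-2 un I-1×I-2: FF|Ff
F/II-3 un I-1×I-2: FF|Ff
⇒ F over [I-1,I-2,II-1,II-2,II-3]: 35 consistent
U/I-1 un ·: Uu
U/I-2 aff ·: uu
U/II-1 ? I-1×I-2: Uu|uu
U/II-2 aff I-1×I-2: uu
U/II-3 ? I-1×I-2: Uu|uu
⇒ U over [I-1,I-2,II-1,II-2,II-3]: 4 consistent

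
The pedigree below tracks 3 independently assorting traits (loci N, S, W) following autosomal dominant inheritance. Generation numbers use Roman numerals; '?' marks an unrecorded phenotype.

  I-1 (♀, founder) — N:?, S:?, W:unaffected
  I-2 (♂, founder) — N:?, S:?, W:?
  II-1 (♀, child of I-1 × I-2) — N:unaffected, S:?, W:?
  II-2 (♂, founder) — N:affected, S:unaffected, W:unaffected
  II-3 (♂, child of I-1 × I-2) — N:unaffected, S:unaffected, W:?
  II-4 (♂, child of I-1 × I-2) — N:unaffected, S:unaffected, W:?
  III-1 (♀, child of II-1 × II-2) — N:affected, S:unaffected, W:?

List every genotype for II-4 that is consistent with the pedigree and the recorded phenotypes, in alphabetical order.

II-4 ∈ {nn ss Ww, nn ss ww}

N/I-1 ? ·: nn|Nn
N/I-2 ? ·: nn|Nn
N/II-1 un I-1×I-2: nn
N/II-2 aff ·: Nn|NN
N/II-3 un I-1×I-2: nn
N/II-4 un I-1×I-2: nn
N/III-1 aff II-1×II-2: Nn
⇒ N over [I-1,I-2,II-1,II-2,II-3,II-4,III-1]: 8 consistent
S/I-1 ? ·: ss|Ss
S/I-2 ? ·: ss|Ss
S/II-1 ? I-1×I-2: ss|Ss
S/II-2 un ·: ss
S/II-3 un I-1×I-2: ss
S/II-4 un I-1×I-2: ss
S/III-1 un II-1×II-2: ss
⇒ S over [I-1,I-2,II-1,II-2,II-3,II-4,III-1]: 7 consistent
W/I-1 un ·: ww
W/I-2 ? ·: ww|Ww|WW
W/II-1 ? I-1×I-2: ww|Ww
W/II-2 un ·: ww
W/II-3 ? I-1×I-2: ww|Ww
W/II-4 ? I-1×I-2: ww|Ww
W/III-1 ? II-1×II-2: ww|Ww
⇒ W over [I-1,I-2,II-1,II-2,II-3,II-4,III-1]: 15 consistent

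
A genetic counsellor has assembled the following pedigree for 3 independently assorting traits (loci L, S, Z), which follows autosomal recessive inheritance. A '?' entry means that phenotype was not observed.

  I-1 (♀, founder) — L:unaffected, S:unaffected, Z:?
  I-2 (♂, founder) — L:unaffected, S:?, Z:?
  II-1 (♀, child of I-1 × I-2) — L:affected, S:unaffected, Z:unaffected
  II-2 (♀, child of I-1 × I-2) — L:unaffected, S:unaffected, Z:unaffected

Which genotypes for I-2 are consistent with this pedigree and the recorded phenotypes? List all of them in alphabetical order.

I-2 ∈ {Ll SS ZZ, Ll SS Zz, Ll SS zz, Ll Ss ZZ, Ll Ss Zz, Ll Ss zz, Ll ss ZZ, Ll ss Zz, Ll ss zz}

L/I-1 un ·: Ll
L/I-2 un ·: Ll
L/II-1 aff I-1×I-2: ll
L/II-2 un I-1×I-2: LL|Ll
⇒ L over [I-1,I-2,II-1,II-2]: 2 consistent
S/I-1 un ·: SS|Ss
S/I-2 ? ·: SS|Ss|ss
S/II-1 un I-1×I-2: SS|Ss
S/II-2 un I-1×I-2: SS|Ss
⇒ S over [I-1,I-2,II-1,II-2]: 15 consistent
Z/I-1 ? ·: ZZ|Zz|zz
Z/I-2 ? ·: ZZ|Zz|zz
Z/II-1 un I-1×I-2: ZZ|Zz
Z/II-2 un I-1×I-2: ZZ|Zz
⇒ Z over [I-1,I-2,II-1,II-2]: 17 consistent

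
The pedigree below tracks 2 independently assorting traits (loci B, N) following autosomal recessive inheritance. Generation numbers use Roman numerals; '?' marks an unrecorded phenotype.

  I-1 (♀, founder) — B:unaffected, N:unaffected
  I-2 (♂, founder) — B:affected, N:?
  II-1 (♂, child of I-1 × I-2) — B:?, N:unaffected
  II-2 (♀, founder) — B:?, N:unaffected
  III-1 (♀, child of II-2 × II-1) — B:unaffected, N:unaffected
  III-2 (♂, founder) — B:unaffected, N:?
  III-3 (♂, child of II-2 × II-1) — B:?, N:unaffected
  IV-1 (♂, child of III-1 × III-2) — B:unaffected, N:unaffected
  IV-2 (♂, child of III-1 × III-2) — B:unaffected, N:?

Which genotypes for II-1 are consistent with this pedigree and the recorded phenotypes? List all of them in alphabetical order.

II-1 ∈ {Bb NN, Bb Nn, bb NN, bb Nn}

B/I-1 un ·: BB|Bb
B/I-2 aff ·: bb
B/II-1 ? I-1×I-2: Bb|bb
B/II-2 ? ·: BB|Bb|bb
B/III-1 un II-2×II-1: BB|Bb
B/III-2 un ·: BB|Bb
B/III-3 ? II-2×II-1: BB|Bb|bb
B/IV-1 un III-1×III-2: BB|Bb
B/IV-2 un III-1×III-2: BB|Bb
⇒ B over [I-1,I-2,II-1,II-2,III-1,III-2,III-3,IV-1,IV-2]: 186 consistent
N/I-1 un ·: NN|Nn
N/I-2 ? ·: NN|Nn|nn
N/II-1 un I-1×I-2: NN|Nn
N/II-2 un ·: NN|Nn
N/III-1 un II-2×II-1: NN|Nn
N/III-2 ? ·: NN|Nn|nn
N/III-3 un II-2×II-1: NN|Nn
N/IV-1 un III-1×III-2: NN|Nn
N/IV-2 ? III-1×III-2: NN|Nn|nn
⇒ N over [I-1,I-2,II-1,II-2,III-1,III-2,III-3,IV-1,IV-2]: 528 consistent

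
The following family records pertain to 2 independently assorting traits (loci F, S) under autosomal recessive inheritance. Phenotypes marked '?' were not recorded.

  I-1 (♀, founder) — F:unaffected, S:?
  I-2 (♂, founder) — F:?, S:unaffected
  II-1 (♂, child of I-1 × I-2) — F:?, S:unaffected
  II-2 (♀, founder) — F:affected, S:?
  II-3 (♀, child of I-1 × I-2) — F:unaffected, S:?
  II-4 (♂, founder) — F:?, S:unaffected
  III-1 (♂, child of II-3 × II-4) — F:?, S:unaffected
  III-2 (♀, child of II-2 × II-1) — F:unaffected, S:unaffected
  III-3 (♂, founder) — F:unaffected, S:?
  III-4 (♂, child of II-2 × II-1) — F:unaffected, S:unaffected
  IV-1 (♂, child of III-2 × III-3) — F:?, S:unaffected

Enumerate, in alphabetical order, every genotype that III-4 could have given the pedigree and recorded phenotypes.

III-4 ∈ {Ff SS, Ff Ss}

F/I-1 un ·: FF|Ff
F/I-2 ? ·: FF|Ff|ff
F/II-1 ? I-1×I-2: FF|Ff
F/II-2 aff ·: ff
F/II-3 un I-1×I-2: FF|Ff
F/II-4 ? ·: FF|Ff|ff
F/III-1 ? II-3×II-4: FF|Ff|ff
F/III-2 un II-2×II-1: Ff
F/III-3 un ·: FF|Ff
F/III-4 un II-2×II-1: Ff
F/IV-1 ? III-2×III-3: FF|Ff|ff
⇒ F over [I-1,I-2,II-1,II-2,II-3,II-4,III-1,III-2,III-3,III-4,IV-1]: 420 consistent
S/I-1 ? ·: SS|Ss|ss
S/I-2 un ·: SS|Ss
S/II-1 un I-1×I-2: SS|Ss
S/II-2 ? ·: SS|Ss|ss
S/II-3 ? I-1×I-2: SS|Ss|ss
S/II-4 un ·: SS|Ss
S/III-1 un II-3×II-4: SS|Ss
S/III-2 un II-2×II-1: SS|Ss
S/III-3 ? ·: SS|Ss|ss
S/III-4 un II-2×II-1: SS|Ss
S/IV-1 un III-2×III-3: SS|Ss
⇒ S over [I-1,I-2,II-1,II-2,II-3,II-4,III-1,III-2,III-3,III-4,IV-1]: 2055 consistent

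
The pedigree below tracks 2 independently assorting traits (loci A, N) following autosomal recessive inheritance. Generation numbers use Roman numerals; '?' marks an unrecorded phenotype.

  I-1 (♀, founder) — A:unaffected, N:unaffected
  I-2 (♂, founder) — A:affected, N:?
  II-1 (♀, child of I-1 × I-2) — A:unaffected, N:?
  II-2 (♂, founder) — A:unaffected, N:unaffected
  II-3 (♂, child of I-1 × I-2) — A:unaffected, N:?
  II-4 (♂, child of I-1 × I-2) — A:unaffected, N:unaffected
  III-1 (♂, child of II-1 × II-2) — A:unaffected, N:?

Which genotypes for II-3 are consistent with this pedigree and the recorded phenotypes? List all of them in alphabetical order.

A/I-1 un ·: AA|Aa
A/I-2 aff ·: aa
A/II-1 un I-1×I-2: Aa
A/II-2 un ·: AA|Aa
A/II-3 un I-1×I-2: Aa
A/II-4 un I-1×I-2: Aa
A/III-1 un II-1×II-2: AA|Aa
⇒ A over [I-1,I-2,II-1,II-2,II-3,II-4,III-1]: 8 consistent
N/I-1 un ·: NN|Nn
N/I-2 ? ·: NN|Nn|nn
N/II-1 ? I-1×I-2: NN|Nn|nn
N/II-2 un ·: NN|Nn
N/II-3 ? I-1×I-2: NN|Nn|nn
N/II-4 un I-1×I-2: NN|Nn
N/III-1 ? II-1×II-2: NN|Nn|nn
⇒ N over [I-1,I-2,II-1,II-2,II-3,II-4,III-1]: 154 consistent

II-3 ∈ {Aa NN, Aa Nn, Aa nn}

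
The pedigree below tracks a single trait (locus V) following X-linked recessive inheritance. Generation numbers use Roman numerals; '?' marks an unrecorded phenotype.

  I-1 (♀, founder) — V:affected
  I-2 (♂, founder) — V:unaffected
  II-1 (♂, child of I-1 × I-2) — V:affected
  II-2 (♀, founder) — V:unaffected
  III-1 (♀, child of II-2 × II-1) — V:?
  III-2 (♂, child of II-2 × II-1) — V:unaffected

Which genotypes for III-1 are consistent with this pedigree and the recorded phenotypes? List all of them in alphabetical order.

V/I-1 aff ·: X^vX^v
V/I-2 un ·: X^VY
V/II-1 aff I-1×I-2: X^vY
V/II-2 un ·: X^VX^V|X^VX^v
V/III-1 ? II-2×II-1: X^VX^v|X^vX^v
V/III-2 un II-2×II-1: X^VY
⇒ V over [I-1,I-2,II-1,II-2,III-1,III-2]: 3 consistent

III-1 ∈ {X^VX^v, X^vX^v}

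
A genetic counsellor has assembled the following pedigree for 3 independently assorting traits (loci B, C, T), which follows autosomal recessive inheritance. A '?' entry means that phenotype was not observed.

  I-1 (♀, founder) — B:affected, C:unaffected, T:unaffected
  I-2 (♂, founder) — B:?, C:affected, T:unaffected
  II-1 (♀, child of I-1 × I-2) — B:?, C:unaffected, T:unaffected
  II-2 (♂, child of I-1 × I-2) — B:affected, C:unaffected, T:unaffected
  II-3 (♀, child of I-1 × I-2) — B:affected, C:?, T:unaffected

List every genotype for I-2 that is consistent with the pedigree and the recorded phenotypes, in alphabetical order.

B/I-1 aff ·: bb
B/I-2 ? ·: Bb|bb
B/II-1 ? I-1×I-2: Bb|bb
B/II-2 aff I-1×I-2: bb
B/II-3 aff I-1×I-2: bb
⇒ B over [I-1,I-2,II-1,II-2,II-3]: 3 consistent
C/I-1 un ·: CC|Cc
C/I-2 aff ·: cc
C/II-1 un I-1×I-2: Cc
C/II-2 un I-1×I-2: Cc
C/II-3 ? I-1×I-2: Cc|cc
⇒ C over [I-1,I-2,II-1,II-2,II-3]: 3 consistent
T/I-1 un ·: TT|Tt
T/I-2 un ·: TT|Tt
T/II-1 un I-1×I-2: TT|Tt
T/II-2 un I-1×I-2: TT|Tt
T/II-3 un I-1×I-2: TT|Tt
⇒ T over [I-1,I-2,II-1,II-2,II-3]: 25 consistent

I-2 ∈ {Bb cc TT, Bb cc Tt, bb cc TT, bb cc Tt}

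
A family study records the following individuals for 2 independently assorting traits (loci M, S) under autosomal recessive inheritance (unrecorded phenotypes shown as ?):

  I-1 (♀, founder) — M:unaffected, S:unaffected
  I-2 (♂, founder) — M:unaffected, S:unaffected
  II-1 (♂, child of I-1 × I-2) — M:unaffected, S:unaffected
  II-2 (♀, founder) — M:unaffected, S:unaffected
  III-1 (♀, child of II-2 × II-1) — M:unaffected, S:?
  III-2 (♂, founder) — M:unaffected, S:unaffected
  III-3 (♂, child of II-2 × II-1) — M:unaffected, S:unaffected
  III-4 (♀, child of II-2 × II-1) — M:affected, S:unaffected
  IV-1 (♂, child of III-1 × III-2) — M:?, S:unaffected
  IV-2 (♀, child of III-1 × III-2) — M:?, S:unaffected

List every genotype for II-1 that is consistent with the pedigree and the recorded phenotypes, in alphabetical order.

II-1 ∈ {Mm SS, Mm Ss}

M/I-1 un ·: MM|Mm
M/I-2 un ·: MM|Mm
M/II-1 un I-1×I-2: Mm
M/II-2 un ·: Mm
M/III-1 un II-2×II-1: MM|Mm
M/III-2 un ·: MM|Mm
M/III-3 un II-2×II-1: MM|Mm
M/III-4 aff II-2×II-1: mm
M/IV-1 ? III-1×III-2: MM|Mm|mm
M/IV-2 ? III-1×III-2: MM|Mm|mm
⇒ M over [I-1,I-2,II-1,II-2,III-1,III-2,III-3,III-4,IV-1,IV-2]: 108 consistent
S/I-1 un ·: SS|Ss
S/I-2 un ·: SS|Ss
S/II-1 un I-1×I-2: SS|Ss
S/II-2 un ·: SS|Ss
S/III-1 ? II-2×II-1: SS|Ss|ss
S/III-2 un ·: SS|Ss
S/III-3 un II-2×II-1: SS|Ss
S/III-4 un II-2×II-1: SS|Ss
S/IV-1 un III-1×III-2: SS|Ss
S/IV-2 un III-1×III-2: SS|Ss
⇒ S over [I-1,I-2,II-1,II-2,III-1,III-2,III-3,III-4,IV-1,IV-2]: 564 consistent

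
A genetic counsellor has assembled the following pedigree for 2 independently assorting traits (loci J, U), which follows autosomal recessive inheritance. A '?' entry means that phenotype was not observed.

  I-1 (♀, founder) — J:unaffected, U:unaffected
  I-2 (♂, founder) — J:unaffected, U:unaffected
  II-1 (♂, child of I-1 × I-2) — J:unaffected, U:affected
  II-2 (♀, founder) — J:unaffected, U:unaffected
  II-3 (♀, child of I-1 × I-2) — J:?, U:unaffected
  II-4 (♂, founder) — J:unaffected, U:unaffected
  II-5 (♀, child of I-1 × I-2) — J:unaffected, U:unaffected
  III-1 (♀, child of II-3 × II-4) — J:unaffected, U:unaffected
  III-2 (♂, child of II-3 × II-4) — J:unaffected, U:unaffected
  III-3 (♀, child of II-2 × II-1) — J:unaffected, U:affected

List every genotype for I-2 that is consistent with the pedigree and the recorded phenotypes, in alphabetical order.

I-2 ∈ {JJ Uu, Jj Uu}

J/I-1 un ·: JJ|Jj
J/I-2 un ·: JJ|Jj
J/II-1 un I-1×I-2: JJ|Jj
J/II-2 un ·: JJ|Jj
J/II-3 ? I-1×I-2: JJ|Jj|jj
J/II-4 un ·: JJ|Jj
J/II-5 un I-1×I-2: JJ|Jj
J/III-1 un II-3×II-4: JJ|Jj
J/III-2 un II-3×II-4: JJ|Jj
J/III-3 un II-2×II-1: JJ|Jj
⇒ J over [I-1,I-2,II-1,II-2,II-3,II-4,II-5,III-1,III-2,III-3]: 589 consistent
U/I-1 un ·: Uu
U/I-2 un ·: Uu
U/II-1 aff I-1×I-2: uu
U/II-2 un ·: Uu
U/II-3 un I-1×I-2: UU|Uu
U/II-4 un ·: UU|Uu
U/II-5 un I-1×I-2: UU|Uu
U/III-1 un II-3×II-4: UU|Uu
U/III-2 un II-3×II-4: UU|Uu
U/III-3 aff II-2×II-1: uu
⇒ U over [I-1,I-2,II-1,II-2,II-3,II-4,II-5,III-1,III-2,III-3]: 26 consistent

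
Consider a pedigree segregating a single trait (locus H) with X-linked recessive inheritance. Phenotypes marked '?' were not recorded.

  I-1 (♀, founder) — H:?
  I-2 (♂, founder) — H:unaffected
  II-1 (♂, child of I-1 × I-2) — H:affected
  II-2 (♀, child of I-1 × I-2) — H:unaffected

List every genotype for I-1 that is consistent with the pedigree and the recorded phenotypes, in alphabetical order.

H/I-1 ? ·: X^HX^h|X^hX^h
H/I-2 un ·: X^HY
H/II-1 aff I-1×I-2: X^hY
H/II-2 un I-1×I-2: X^HX^H|X^HX^h
⇒ H over [I-1,I-2,II-1,II-2]: 3 consistent

I-1 ∈ {X^HX^h, X^hX^h}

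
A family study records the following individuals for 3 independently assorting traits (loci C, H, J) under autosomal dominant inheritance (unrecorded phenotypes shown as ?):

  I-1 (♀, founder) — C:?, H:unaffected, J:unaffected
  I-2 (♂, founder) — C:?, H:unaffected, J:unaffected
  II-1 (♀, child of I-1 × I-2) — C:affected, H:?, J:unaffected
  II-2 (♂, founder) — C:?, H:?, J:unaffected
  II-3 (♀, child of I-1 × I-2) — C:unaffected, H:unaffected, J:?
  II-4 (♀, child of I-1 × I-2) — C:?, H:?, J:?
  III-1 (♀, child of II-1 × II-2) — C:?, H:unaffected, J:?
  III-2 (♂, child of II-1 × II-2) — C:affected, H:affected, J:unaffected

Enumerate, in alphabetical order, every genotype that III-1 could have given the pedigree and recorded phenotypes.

C/I-1 ? ·: cc|Cc
C/I-2 ? ·: cc|Cc
C/II-1 aff I-1×I-2: Cc|CC
C/II-2 ? ·: cc|Cc|CC
C/II-3 un I-1×I-2: cc
C/II-4 ? I-1×I-2: cc|Cc|CC
C/III-1 ? II-1×II-2: cc|Cc|CC
C/III-2 aff II-1×II-2: Cc|CC
⇒ C over [I-1,I-2,II-1,II-2,II-3,II-4,III-1,III-2]: 102 consistent
H/I-1 un ·: hh
H/I-2 un ·: hh
H/II-1 ? I-1×I-2: hh
H/II-2 ? ·: Hh
H/II-3 un I-1×I-2: hh
H/II-4 ? I-1×I-2: hh
H/III-1 un II-1×II-2: hh
H/III-2 aff II-1×II-2: Hh
⇒ H over [I-1,I-2,II-1,II-2,II-3,II-4,III-1,III-2]: 1 consistent
J/I-1 un ·: jj
J/I-2 un ·: jj
J/II-1 un I-1×I-2: jj
J/II-2 un ·: jj
J/II-3 ? I-1×I-2: jj
J/II-4 ? I-1×I-2: jj
J/III-1 ? II-1×II-2: jj
J/III-2 un II-1×II-2: jj
⇒ J over [I-1,I-2,II-1,II-2,II-3,II-4,III-1,III-2]: 1 consistent

III-1 ∈ {CC hh jj, Cc hh jj, cc hh jj}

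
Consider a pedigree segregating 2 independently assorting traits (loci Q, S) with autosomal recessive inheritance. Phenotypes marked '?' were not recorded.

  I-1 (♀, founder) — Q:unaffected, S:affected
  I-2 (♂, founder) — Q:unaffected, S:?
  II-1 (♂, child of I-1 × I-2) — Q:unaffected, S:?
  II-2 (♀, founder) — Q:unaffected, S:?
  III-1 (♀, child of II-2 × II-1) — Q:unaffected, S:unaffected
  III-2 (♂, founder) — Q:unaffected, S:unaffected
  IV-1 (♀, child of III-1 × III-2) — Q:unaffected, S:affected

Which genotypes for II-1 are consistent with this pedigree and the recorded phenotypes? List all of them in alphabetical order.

Q/I-1 un ·: QQ|Qq
Q/I-2 un ·: QQ|Qq
Q/II-1 un I-1×I-2: QQ|Qq
Q/II-2 un ·: QQ|Qq
Q/III-1 un II-2×II-1: QQ|Qq
Q/III-2 un ·: QQ|Qq
Q/IV-1 un III-1×III-2: QQ|Qq
⇒ Q over [I-1,I-2,II-1,II-2,III-1,III-2,IV-1]: 82 consistent
S/I-1 aff ·: ss
S/I-2 ? ·: SS|Ss|ss
S/II-1 ? I-1×I-2: Ss|ss
S/II-2 ? ·: SS|Ss|ss
S/III-1 un II-2×II-1: Ss
S/III-2 un ·: Ss
S/IV-1 aff III-1×III-2: ss
⇒ S over [I-1,I-2,II-1,II-2,III-1,III-2,IV-1]: 10 consistent

II-1 ∈ {QQ Ss, QQ ss, Qq Ss, Qq ss}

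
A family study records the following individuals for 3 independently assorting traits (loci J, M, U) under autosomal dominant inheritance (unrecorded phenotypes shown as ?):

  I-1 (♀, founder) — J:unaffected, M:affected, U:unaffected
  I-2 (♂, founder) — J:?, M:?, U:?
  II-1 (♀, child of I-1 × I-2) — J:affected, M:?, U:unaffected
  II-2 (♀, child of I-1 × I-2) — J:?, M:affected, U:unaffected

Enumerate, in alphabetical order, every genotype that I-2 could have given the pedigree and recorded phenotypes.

J/I-1 un ·: jj
J/I-2 ? ·: Jj|JJ
J/II-1 aff I-1×I-2: Jj
J/II-2 ? I-1×I-2: jj|Jj
⇒ J over [I-1,I-2,II-1,II-2]: 3 consistent
M/I-1 aff ·: Mm|MM
M/I-2 ? ·: mm|Mm|MM
M/II-1 ? I-1×I-2: mm|Mm|MM
M/II-2 aff I-1×I-2: Mm|MM
⇒ M over [I-1,I-2,II-1,II-2]: 18 consistent
U/I-1 un ·: uu
U/I-2 ? ·: uu|Uu
U/II-1 un I-1×I-2: uu
U/II-2 un I-1×I-2: uu
⇒ U over [I-1,I-2,II-1,II-2]: 2 consistent

I-2 ∈ {JJ MM Uu, JJ MM uu, JJ Mm Uu, JJ Mm uu, JJ mm Uu, JJ mm uu, Jj MM Uu, Jj MM uu, Jj Mm Uu, Jj Mm uu, Jj mm Uu, Jj mm uu}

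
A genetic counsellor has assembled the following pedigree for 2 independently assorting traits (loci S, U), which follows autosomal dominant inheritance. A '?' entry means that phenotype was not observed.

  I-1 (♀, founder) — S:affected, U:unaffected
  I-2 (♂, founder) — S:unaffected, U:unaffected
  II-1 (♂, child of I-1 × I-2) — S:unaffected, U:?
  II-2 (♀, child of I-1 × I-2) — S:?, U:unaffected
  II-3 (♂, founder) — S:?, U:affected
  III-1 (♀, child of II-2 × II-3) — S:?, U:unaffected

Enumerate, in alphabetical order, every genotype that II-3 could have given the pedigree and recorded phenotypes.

II-3 ∈ {SS Uu, Ss Uu, ss Uu}

S/I-1 aff ·: Ss
S/I-2 un ·: ss
S/II-1 un I-1×I-2: ss
S/II-2 ? I-1×I-2: ss|Ss
S/II-3 ? ·: ss|Ss|SS
S/III-1 ? II-2×II-3: ss|Ss|SS
⇒ S over [I-1,I-2,II-1,II-2,II-3,III-1]: 11 consistent
U/I-1 un ·: uu
U/I-2 un ·: uu
U/II-1 ? I-1×I-2: uu
U/II-2 un I-1×I-2: uu
U/II-3 aff ·: Uu
U/III-1 un II-2×II-3: uu
⇒ U over [I-1,I-2,II-1,II-2,II-3,III-1]: 1 consistent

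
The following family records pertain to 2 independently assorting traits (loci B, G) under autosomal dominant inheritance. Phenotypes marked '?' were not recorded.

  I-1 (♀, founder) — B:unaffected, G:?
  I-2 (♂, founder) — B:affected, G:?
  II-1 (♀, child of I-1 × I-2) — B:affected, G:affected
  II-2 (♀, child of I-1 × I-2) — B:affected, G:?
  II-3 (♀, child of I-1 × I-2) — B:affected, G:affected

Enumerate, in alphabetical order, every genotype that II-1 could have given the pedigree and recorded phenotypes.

II-1 ∈ {Bb GG, Bb Gg}

B/I-1 un ·: bb
B/I-2 aff ·: Bb|BB
B/II-1 aff I-1×I-2: Bb
B/II-2 aff I-1×I-2: Bb
B/II-3 aff I-1×I-2: Bb
⇒ B over [I-1,I-2,II-1,II-2,II-3]: 2 consistent
G/I-1 ? ·: gg|Gg|GG
G/I-2 ? ·: gg|Gg|GG
G/II-1 aff I-1×I-2: Gg|GG
G/II-2 ? I-1×I-2: gg|Gg|GG
G/II-3 aff I-1×I-2: Gg|GG
⇒ G over [I-1,I-2,II-1,II-2,II-3]: 35 consistent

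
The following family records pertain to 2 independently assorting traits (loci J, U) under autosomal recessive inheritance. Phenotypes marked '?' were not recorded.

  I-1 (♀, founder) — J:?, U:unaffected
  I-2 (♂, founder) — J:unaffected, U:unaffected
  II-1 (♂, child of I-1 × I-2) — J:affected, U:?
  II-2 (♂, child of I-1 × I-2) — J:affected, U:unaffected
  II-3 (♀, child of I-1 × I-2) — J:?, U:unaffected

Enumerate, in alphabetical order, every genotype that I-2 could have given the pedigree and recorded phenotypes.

I-2 ∈ {Jj UU, Jj Uu}

J/I-1 ? ·: Jj|jj
J/I-2 un ·: Jj
J/II-1 aff I-1×I-2: jj
J/II-2 aff I-1×I-2: jj
J/II-3 ? I-1×I-2: JJ|Jj|jj
⇒ J over [I-1,I-2,II-1,II-2,II-3]: 5 consistent
U/I-1 un ·: UU|Uu
U/I-2 un ·: UU|Uu
U/II-1 ? I-1×I-2: UU|Uu|uu
U/II-2 un I-1×I-2: UU|Uu
U/II-3 un I-1×I-2: UU|Uu
⇒ U over [I-1,I-2,II-1,II-2,II-3]: 29 consistent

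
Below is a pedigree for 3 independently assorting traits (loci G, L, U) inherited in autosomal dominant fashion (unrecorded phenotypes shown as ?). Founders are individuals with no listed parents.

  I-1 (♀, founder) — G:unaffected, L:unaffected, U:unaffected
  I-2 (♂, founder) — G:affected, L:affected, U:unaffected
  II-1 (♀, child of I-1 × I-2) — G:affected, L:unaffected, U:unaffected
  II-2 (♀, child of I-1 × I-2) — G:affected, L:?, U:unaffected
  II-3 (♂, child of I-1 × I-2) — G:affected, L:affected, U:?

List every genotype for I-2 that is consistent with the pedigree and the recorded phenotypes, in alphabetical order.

I-2 ∈ {GG Ll uu, Gg Ll uu}

G/I-1 un ·: gg
G/I-2 aff ·: Gg|GG
G/II-1 aff I-1×I-2: Gg
G/II-2 aff I-1×I-2: Gg
G/II-3 aff I-1×I-2: Gg
⇒ G over [I-1,I-2,II-1,II-2,II-3]: 2 consistent
L/I-1 un ·: ll
L/I-2 aff ·: Ll
L/II-1 un I-1×I-2: ll
L/II-2 ? I-1×I-2: ll|Ll
L/II-3 aff I-1×I-2: Ll
⇒ L over [I-1,I-2,II-1,II-2,II-3]: 2 consistent
U/I-1 un ·: uu
U/I-2 un ·: uu
U/II-1 un I-1×I-2: uu
U/II-2 un I-1×I-2: uu
U/II-3 ? I-1×I-2: uu
⇒ U over [I-1,I-2,II-1,II-2,II-3]: 1 consistent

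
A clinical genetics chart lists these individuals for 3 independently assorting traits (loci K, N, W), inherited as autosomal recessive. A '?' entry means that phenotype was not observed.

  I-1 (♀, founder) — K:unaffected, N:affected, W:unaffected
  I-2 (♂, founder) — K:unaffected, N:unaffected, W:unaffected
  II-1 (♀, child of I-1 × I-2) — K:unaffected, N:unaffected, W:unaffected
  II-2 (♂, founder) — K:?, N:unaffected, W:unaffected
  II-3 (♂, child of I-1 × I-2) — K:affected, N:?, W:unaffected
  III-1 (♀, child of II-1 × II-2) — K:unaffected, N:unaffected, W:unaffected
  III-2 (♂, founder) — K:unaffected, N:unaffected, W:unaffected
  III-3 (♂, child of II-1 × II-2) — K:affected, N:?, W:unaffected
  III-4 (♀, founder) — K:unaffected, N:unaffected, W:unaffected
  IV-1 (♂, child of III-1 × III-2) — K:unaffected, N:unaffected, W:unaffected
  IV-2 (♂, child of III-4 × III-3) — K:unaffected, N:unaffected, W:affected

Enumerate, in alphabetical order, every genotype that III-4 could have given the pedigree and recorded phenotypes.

III-4 ∈ {KK NN Ww, KK Nn Ww, Kk NN Ww, Kk Nn Ww}

K/I-1 un ·: Kk
K/I-2 un ·: Kk
K/II-1 un I-1×I-2: Kk
K/II-2 ? ·: Kk|kk
K/II-3 aff I-1×I-2: kk
K/III-1 un II-1×II-2: KK|Kk
K/III-2 un ·: KK|Kk
K/III-3 aff II-1×II-2: kk
K/III-4 un ·: KK|Kk
K/IV-1 un III-1×III-2: KK|Kk
K/IV-2 un III-4×III-3: Kk
⇒ K over [I-1,I-2,II-1,II-2,II-3,III-1,III-2,III-3,III-4,IV-1,IV-2]: 22 consistent
N/I-1 aff ·: nn
N/I-2 un ·: NN|Nn
N/II-1 un I-1×I-2: Nn
N/II-2 un ·: NN|Nn
N/II-3 ? I-1×I-2: Nn|nn
N/III-1 un II-1×II-2: NN|Nn
N/III-2 un ·: NN|Nn
N/III-3 ? II-1×II-2: NN|Nn|nn
N/III-4 un ·: NN|Nn
N/IV-1 un III-1×III-2: NN|Nn
N/IV-2 un III-4×III-3: NN|Nn
⇒ N over [I-1,I-2,II-1,II-2,II-3,III-1,III-2,III-3,III-4,IV-1,IV-2]: 336 consistent
W/I-1 un ·: WW|Ww
W/I-2 un ·: WW|Ww
W/II-1 un I-1×I-2: WW|Ww
W/II-2 un ·: WW|Ww
W/II-3 un I-1×I-2: WW|Ww
W/III-1 un II-1×II-2: WW|Ww
W/III-2 un ·: WW|Ww
W/III-3 un II-1×II-2: Ww
W/III-4 un ·: Ww
W/IV-1 un III-1×III-2: WW|Ww
W/IV-2 aff III-4×III-3: ww
⇒ W over [I-1,I-2,II-1,II-2,II-3,III-1,III-2,III-3,III-4,IV-1,IV-2]: 133 consistent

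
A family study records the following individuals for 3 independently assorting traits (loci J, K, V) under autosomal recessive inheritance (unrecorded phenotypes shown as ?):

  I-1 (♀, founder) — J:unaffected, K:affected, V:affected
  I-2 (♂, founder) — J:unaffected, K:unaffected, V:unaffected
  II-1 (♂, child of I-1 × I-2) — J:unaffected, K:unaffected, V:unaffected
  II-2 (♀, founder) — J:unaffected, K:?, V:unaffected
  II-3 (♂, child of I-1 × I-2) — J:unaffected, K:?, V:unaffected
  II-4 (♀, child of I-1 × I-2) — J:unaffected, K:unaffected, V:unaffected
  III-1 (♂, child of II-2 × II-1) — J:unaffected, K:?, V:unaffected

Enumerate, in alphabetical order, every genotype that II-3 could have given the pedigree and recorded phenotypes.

II-3 ∈ {JJ Kk Vv, JJ kk Vv, Jj Kk Vv, Jj kk Vv}

J/I-1 un ·: JJ|Jj
J/I-2 un ·: JJ|Jj
J/II-1 un I-1×I-2: JJ|Jj
J/II-2 un ·: JJ|Jj
J/II-3 un I-1×I-2: JJ|Jj
J/II-4 un I-1×I-2: JJ|Jj
J/III-1 un II-2×II-1: JJ|Jj
⇒ J over [I-1,I-2,II-1,II-2,II-3,II-4,III-1]: 87 consistent
K/I-1 aff ·: kk
K/I-2 un ·: KK|Kk
K/II-1 un I-1×I-2: Kk
K/II-2 ? ·: KK|Kk|kk
K/II-3 ? I-1×I-2: Kk|kk
K/II-4 un I-1×I-2: Kk
K/III-1 ? II-2×II-1: KK|Kk|kk
⇒ K over [I-1,I-2,II-1,II-2,II-3,II-4,III-1]: 21 consistent
V/I-1 aff ·: vv
V/I-2 un ·: VV|Vv
V/II-1 un I-1×I-2: Vv
V/II-2 un ·: VV|Vv
V/II-3 un I-1×I-2: Vv
V/II-4 un I-1×I-2: Vv
V/III-1 un II-2×II-1: VV|Vv
⇒ V over [I-1,I-2,II-1,II-2,II-3,II-4,III-1]: 8 consistent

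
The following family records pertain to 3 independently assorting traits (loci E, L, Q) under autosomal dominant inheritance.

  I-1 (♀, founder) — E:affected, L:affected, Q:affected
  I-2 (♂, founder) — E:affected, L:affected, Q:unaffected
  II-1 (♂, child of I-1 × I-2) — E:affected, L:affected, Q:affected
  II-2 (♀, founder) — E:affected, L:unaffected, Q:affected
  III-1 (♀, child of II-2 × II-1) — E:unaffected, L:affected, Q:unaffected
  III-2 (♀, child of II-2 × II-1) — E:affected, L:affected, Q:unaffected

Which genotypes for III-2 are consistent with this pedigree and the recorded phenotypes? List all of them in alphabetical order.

E/I-1 aff ·: Ee|EE
E/I-2 aff ·: Ee|EE
E/II-1 aff I-1×I-2: Ee
E/II-2 aff ·: Ee
E/III-1 un II-2×II-1: ee
E/III-2 aff II-2×II-1: Ee|EE
⇒ E over [I-1,I-2,II-1,II-2,III-1,III-2]: 6 consistent
L/I-1 aff ·: Ll|LL
L/I-2 aff ·: Ll|LL
L/II-1 aff I-1×I-2: Ll|LL
L/II-2 un ·: ll
L/III-1 aff II-2×II-1: Ll
L/III-2 aff II-2×II-1: Ll
⇒ L over [I-1,I-2,II-1,II-2,III-1,III-2]: 7 consistent
Q/I-1 aff ·: Qq|QQ
Q/I-2 un ·: qq
Q/II-1 aff I-1×I-2: Qq
Q/II-2 aff ·: Qq
Q/III-1 un II-2×II-1: qq
Q/III-2 un II-2×II-1: qq
⇒ Q over [I-1,I-2,II-1,II-2,III-1,III-2]: 2 consistent

III-2 ∈ {EE Ll qq, Ee Ll qq}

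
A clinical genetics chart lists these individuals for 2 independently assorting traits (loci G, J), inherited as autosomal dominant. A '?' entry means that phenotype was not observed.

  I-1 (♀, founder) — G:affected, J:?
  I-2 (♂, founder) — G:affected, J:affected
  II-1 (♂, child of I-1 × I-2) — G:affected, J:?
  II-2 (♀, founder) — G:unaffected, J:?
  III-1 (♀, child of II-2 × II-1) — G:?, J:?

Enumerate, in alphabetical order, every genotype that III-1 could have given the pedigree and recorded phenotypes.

G/I-1 aff ·: Gg|GG
G/I-2 aff ·: Gg|GG
G/II-1 aff I-1×I-2: Gg|GG
G/II-2 un ·: gg
G/III-1 ? II-2×II-1: gg|Gg
⇒ G over [I-1,I-2,II-1,II-2,III-1]: 10 consistent
J/I-1 ? ·: jj|Jj|JJ
J/I-2 aff ·: Jj|JJ
J/II-1 ? I-1×I-2: jj|Jj|JJ
J/II-2 ? ·: jj|Jj|JJ
J/III-1 ? II-2×II-1: jj|Jj|JJ
⇒ J over [I-1,I-2,II-1,II-2,III-1]: 59 consistent

III-1 ∈ {Gg JJ, Gg Jj, Gg jj, gg JJ, gg Jj, gg jj}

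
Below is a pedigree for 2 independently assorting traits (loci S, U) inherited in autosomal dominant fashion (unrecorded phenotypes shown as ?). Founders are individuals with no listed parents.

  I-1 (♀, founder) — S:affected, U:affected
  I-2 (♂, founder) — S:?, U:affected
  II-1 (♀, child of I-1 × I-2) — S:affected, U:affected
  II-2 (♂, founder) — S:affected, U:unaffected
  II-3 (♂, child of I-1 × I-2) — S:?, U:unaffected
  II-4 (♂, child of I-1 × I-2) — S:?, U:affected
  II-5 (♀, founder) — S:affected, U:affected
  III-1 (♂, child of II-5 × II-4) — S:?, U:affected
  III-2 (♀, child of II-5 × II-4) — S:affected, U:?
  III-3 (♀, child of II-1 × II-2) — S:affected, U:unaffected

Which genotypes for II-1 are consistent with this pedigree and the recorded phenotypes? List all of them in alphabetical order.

S/I-1 aff ·: Ss|SS
S/I-2 ? ·: ss|Ss|SS
S/II-1 aff I-1×I-2: Ss|SS
S/II-2 aff ·: Ss|SS
S/II-3 ? I-1×I-2: ss|Ss|SS
S/II-4 ? I-1×I-2: ss|Ss|SS
S/II-5 aff ·: Ss|SS
S/III-1 ? II-5×II-4: ss|Ss|SS
S/III-2 aff II-5×II-4: Ss|SS
S/III-3 aff II-1×II-2: Ss|SS
⇒ S over [I-1,I-2,II-1,II-2,II-3,II-4,II-5,III-1,III-2,III-3]: 957 consistent
U/I-1 aff ·: Uu
U/I-2 aff ·: Uu
U/II-1 aff I-1×I-2: Uu
U/II-2 un ·: uu
U/II-3 un I-1×I-2: uu
U/II-4 aff I-1×I-2: Uu|UU
U/II-5 aff ·: Uu|UU
U/III-1 aff II-5×II-4: Uu|UU
U/III-2 ? II-5×II-4: uu|Uu|UU
U/III-3 un II-1×II-2: uu
⇒ U over [I-1,I-2,II-1,II-2,II-3,II-4,II-5,III-1,III-2,III-3]: 15 consistent

II-1 ∈ {SS Uu, Ss Uu}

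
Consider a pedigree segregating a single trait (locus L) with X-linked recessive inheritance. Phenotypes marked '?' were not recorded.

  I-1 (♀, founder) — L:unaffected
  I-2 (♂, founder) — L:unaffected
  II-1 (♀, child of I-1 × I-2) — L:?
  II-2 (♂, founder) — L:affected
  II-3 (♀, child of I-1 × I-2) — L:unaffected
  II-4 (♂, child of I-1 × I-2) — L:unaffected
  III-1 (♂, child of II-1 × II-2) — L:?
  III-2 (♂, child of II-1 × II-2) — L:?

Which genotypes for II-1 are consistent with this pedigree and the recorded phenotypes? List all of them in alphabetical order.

II-1 ∈ {X^LX^L, X^LX^l}

L/I-1 un ·: X^LX^L|X^LX^l
L/I-2 un ·: X^LY
L/II-1 ? I-1×I-2: X^LX^L|X^LX^l
L/II-2 aff ·: X^lY
L/II-3 un I-1×I-2: X^LX^L|X^LX^l
L/II-4 un I-1×I-2: X^LY
L/III-1 ? II-1×II-2: X^LY|X^lY
L/III-2 ? II-1×II-2: X^LY|X^lY
⇒ L over [I-1,I-2,II-1,II-2,II-3,II-4,III-1,III-2]: 11 consistent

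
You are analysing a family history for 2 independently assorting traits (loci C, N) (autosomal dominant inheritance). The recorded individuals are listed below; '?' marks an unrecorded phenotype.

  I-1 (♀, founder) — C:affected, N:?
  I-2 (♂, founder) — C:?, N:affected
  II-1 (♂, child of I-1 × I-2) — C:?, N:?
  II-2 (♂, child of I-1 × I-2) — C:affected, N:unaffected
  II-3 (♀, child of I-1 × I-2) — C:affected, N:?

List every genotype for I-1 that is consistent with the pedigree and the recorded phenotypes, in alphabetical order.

C/I-1 aff ·: Cc|CC
C/I-2 ? ·: cc|Cc|CC
C/II-1 ? I-1×I-2: cc|Cc|CC
C/II-2 aff I-1×I-2: Cc|CC
C/II-3 aff I-1×I-2: Cc|CC
⇒ C over [I-1,I-2,II-1,II-2,II-3]: 32 consistent
N/I-1 ? ·: nn|Nn
N/I-2 aff ·: Nn
N/II-1 ? I-1×I-2: nn|Nn|NN
N/II-2 un I-1×I-2: nn
N/II-3 ? I-1×I-2: nn|Nn|NN
⇒ N over [I-1,I-2,II-1,II-2,II-3]: 13 consistent

I-1 ∈ {CC Nn, CC nn, Cc Nn, Cc nn}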